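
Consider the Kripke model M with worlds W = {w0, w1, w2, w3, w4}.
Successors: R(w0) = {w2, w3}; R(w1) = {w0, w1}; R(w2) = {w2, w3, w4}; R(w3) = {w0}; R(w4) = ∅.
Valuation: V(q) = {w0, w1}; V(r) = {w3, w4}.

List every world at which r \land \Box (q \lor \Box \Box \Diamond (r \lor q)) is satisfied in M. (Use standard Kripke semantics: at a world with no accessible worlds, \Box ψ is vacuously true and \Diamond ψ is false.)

w3, w4

Let φ = r \land \Box (q \lor \Box \Box \Diamond (r \lor q)). Evaluate φ at each world:
  w0 (successors {w2, w3}): φ is false.
  w1 (successors {w0, w1}): φ is false.
  w2 (successors {w2, w3, w4}): φ is false.
  w3 (successors {w0}): φ is true.
  w4 (successors ∅): φ is true.
For instance, at w3:
  At w3: r is true, \Box (q \lor \Box \Box \Diamond (r \lor q)) is true, so r \land \Box (q \lor \Box \Box \Diamond (r \lor q)) is true.
    At w3: \Box (q \lor \Box \Box \Diamond (r \lor q)) requires q \lor \Box \Box \Diamond (r \lor q) at every successor {w0}.
      At w0: q \lor \Box \Box \Diamond (r \lor q) is true.
    So \Box (q \lor \Box \Box \Diamond (r \lor q)) is true at w3.
Satisfying worlds: {w3, w4}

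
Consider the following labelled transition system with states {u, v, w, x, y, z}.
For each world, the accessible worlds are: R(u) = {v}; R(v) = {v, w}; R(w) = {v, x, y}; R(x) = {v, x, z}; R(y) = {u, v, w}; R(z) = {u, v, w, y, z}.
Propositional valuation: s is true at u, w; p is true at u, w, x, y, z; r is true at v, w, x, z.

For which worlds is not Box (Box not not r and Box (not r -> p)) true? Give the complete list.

v, w, x, y, z

Let φ = not Box (Box not not r and Box (not r -> p)). Evaluate φ at each world:
  u (successors {v}): φ is false.
  v (successors {v, w}): φ is true.
  w (successors {v, x, y}): φ is true.
  x (successors {v, x, z}): φ is true.
  y (successors {u, v, w}): φ is true.
  z (successors {u, v, w, y, z}): φ is true.
For instance, at y:
  At y: Box (Box not not r and Box (not r -> p)) is false, so not Box (Box not not r and Box (not r -> p)) is true.
    At y: Box (Box not not r and Box (not r -> p)) requires Box not not r and Box (not r -> p) at every successor {u, v, w}.
      Box not not r and Box (not r -> p) fails at w, so Box (Box not not r and Box (not r -> p)) is false at y.
Satisfying worlds: {v, w, x, y, z}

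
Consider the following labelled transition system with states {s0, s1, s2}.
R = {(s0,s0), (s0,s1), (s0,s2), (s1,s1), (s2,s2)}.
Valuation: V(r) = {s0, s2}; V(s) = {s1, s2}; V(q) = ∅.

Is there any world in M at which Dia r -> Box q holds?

Let φ = Dia r -> Box q. Evaluate φ at each world:
  s0 (successors {s0, s1, s2}): φ is false.
  s1 (successors {s1}): φ is true.
  s2 (successors {s2}): φ is false.
Detail at s1 (witness):
  At s1: Dia r is false, Box q is false, so Dia r -> Box q is true.
    At s1: Dia r requires r at some successor in {s1}.
      At s1: r is false.
    So Dia r is false at s1.
    At s1: Box q requires q at every successor {s1}.
      q fails at s1, so Box q is false at s1.

Yes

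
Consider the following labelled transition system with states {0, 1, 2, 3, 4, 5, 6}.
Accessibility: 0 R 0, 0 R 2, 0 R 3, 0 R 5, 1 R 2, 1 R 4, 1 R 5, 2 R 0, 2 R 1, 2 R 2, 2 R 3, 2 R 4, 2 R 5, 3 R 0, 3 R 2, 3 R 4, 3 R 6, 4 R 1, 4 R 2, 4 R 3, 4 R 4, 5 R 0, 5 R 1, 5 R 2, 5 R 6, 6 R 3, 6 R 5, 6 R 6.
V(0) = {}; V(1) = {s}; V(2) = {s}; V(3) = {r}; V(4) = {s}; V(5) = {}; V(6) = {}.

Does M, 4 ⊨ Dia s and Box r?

Recall that Box ψ holds at a world iff ψ holds at every accessible world, and Dia ψ holds iff ψ holds at some accessible world.
At 4: Dia s is true, Box r is false, so Dia s and Box r is false.
  At 4: Dia s requires s at some successor in {1, 2, 3, 4}.
    s holds at 1, so Dia s is true at 4.
  At 4: Box r requires r at every successor {1, 2, 3, 4}.
    r fails at 1, so Box r is false at 4.

No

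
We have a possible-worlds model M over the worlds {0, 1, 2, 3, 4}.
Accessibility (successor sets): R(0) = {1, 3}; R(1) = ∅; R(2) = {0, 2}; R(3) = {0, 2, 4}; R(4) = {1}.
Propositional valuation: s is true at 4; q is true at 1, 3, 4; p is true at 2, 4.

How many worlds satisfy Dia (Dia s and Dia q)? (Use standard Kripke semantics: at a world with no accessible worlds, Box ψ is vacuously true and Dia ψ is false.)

1

Recall that Dia ψ holds at a world iff ψ holds at some accessible world.
Let φ = Dia (Dia s and Dia q). Evaluate φ at each world:
  0 (successors {1, 3}): φ is true.
  1 (successors ∅): φ is false.
  2 (successors {0, 2}): φ is false.
  3 (successors {0, 2, 4}): φ is false.
  4 (successors {1}): φ is false.
For instance, at 3:
  At 3: Dia (Dia s and Dia q) requires Dia s and Dia q at some successor in {0, 2, 4}.
    At 0: Dia s and Dia q is false.
    At 2: Dia s and Dia q is false.
    At 4: Dia s and Dia q is false.
  So Dia (Dia s and Dia q) is false at 3.
Satisfying worlds: {0}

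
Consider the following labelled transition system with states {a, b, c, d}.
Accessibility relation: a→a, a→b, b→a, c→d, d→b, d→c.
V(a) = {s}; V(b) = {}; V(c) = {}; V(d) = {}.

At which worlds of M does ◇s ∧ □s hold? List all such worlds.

Let φ = ◇s ∧ □s. Evaluate φ at each world:
  a (successors {a, b}): φ is false.
  b (successors {a}): φ is true.
  c (successors {d}): φ is false.
  d (successors {b, c}): φ is false.
For instance, at d:
  At d: ◇s is false, □s is false, so ◇s ∧ □s is false.
    At d: ◇s requires s at some successor in {b, c}.
      At b: s is false.
      At c: s is false.
    So ◇s is false at d.
    At d: □s requires s at every successor {b, c}.
      s fails at b, so □s is false at d.
Satisfying worlds: {b}

b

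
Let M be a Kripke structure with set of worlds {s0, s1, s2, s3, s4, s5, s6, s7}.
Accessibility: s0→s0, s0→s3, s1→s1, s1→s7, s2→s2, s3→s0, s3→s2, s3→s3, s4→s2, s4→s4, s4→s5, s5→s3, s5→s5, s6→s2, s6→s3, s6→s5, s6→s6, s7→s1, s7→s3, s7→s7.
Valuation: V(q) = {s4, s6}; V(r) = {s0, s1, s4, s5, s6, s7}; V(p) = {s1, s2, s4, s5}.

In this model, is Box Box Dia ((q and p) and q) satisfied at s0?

At s0: Box Box Dia ((q and p) and q) requires Box Dia ((q and p) and q) at every successor {s0, s3}.
  Box Dia ((q and p) and q) fails at s0, so Box Box Dia ((q and p) and q) is false at s0.
    At s0: Box Dia ((q and p) and q) requires Dia ((q and p) and q) at every successor {s0, s3}.
      Dia ((q and p) and q) fails at s0, so Box Dia ((q and p) and q) is false at s0.

No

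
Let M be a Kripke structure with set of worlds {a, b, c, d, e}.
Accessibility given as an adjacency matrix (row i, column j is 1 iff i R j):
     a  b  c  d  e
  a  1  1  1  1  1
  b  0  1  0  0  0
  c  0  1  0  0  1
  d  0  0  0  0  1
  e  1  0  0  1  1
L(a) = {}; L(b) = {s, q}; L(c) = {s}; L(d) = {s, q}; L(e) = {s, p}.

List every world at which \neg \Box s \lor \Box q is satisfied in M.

a, b, e

Let φ = \neg \Box s \lor \Box q. Evaluate φ at each world:
  a (successors {a, b, c, d, e}): φ is true.
  b (successors {b}): φ is true.
  c (successors {b, e}): φ is false.
  d (successors {e}): φ is false.
  e (successors {a, d, e}): φ is true.
For instance, at c:
  At c: \neg \Box s is false, \Box q is false, so \neg \Box s \lor \Box q is false.
    At c: \Box s is true, so \neg \Box s is false.
      At c: \Box s requires s at every successor {b, e}.
        At b: s is true.
        At e: s is true.
      So \Box s is true at c.
    At c: \Box q requires q at every successor {b, e}.
      q fails at e, so \Box q is false at c.
Satisfying worlds: {a, b, e}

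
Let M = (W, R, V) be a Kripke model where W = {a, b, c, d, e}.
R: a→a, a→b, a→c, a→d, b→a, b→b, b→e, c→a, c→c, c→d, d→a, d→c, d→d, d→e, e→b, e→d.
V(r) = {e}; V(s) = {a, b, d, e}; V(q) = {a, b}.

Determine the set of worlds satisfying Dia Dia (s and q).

a, b, c, d, e

Let φ = Dia Dia (s and q). Evaluate φ at each world:
  a (successors {a, b, c, d}): φ is true.
  b (successors {a, b, e}): φ is true.
  c (successors {a, c, d}): φ is true.
  d (successors {a, c, d, e}): φ is true.
  e (successors {b, d}): φ is true.
For instance, at d:
  At d: Dia Dia (s and q) requires Dia (s and q) at some successor in {a, c, d, e}.
    Dia (s and q) holds at a, so Dia Dia (s and q) is true at d.
      At a: Dia (s and q) requires s and q at some successor in {a, b, c, d}.
        s and q holds at a, so Dia (s and q) is true at a.
Satisfying worlds: {a, b, c, d, e}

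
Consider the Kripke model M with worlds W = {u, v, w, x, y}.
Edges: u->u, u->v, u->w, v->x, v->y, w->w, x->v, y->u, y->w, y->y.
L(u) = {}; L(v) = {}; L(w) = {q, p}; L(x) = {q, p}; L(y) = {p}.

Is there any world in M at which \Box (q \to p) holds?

Recall that \Box ψ holds at a world iff ψ holds at every accessible world, and \Diamond ψ holds iff ψ holds at some accessible world.
Let φ = \Box (q \to p). Evaluate φ at each world:
  u (successors {u, v, w}): φ is true.
  v (successors {x, y}): φ is true.
  w (successors {w}): φ is true.
  x (successors {v}): φ is true.
  y (successors {u, w, y}): φ is true.
Detail at u (witness):
  At u: \Box (q \to p) requires q \to p at every successor {u, v, w}.
    At u: q \to p is true.
    At v: q \to p is true.
    At w: q \to p is true.
  So \Box (q \to p) is true at u.

Yes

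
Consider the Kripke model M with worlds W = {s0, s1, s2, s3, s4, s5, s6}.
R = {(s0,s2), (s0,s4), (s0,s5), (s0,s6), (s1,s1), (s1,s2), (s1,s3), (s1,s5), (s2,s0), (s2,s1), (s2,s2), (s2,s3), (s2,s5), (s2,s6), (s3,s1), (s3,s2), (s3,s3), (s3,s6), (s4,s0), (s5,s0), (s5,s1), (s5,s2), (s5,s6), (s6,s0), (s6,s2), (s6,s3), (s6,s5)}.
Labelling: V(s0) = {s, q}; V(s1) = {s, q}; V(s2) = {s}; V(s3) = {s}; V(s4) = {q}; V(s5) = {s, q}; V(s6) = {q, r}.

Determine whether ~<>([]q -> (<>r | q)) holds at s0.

Recall that []ψ holds at a world iff ψ holds at every accessible world, and <>ψ holds iff ψ holds at some accessible world.
At s0: <>([]q -> (<>r | q)) is true, so ~<>([]q -> (<>r | q)) is false.
  At s0: <>([]q -> (<>r | q)) requires []q -> (<>r | q) at some successor in {s2, s4, s5, s6}.
    []q -> (<>r | q) holds at s2, so <>([]q -> (<>r | q)) is true at s0.
      At s2: []q is false, <>r | q is true, so []q -> (<>r | q) is true.

No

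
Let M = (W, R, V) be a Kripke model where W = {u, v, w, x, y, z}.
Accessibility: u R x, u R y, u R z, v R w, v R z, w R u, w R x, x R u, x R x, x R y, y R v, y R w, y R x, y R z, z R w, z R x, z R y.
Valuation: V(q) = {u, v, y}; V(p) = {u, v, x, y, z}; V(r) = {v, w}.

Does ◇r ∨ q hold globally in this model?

Let φ = ◇r ∨ q. Evaluate φ at each world:
  u (successors {x, y, z}): φ is true.
  v (successors {w, z}): φ is true.
  w (successors {u, x}): φ is false.
  x (successors {u, x, y}): φ is false.
  y (successors {v, w, x, z}): φ is true.
  z (successors {w, x, y}): φ is true.
Detail at w (counterexample):
  At w: ◇r is false, q is false, so ◇r ∨ q is false.
    At w: ◇r requires r at some successor in {u, x}.
      At u: r is false.
      At x: r is false.
    So ◇r is false at w.

No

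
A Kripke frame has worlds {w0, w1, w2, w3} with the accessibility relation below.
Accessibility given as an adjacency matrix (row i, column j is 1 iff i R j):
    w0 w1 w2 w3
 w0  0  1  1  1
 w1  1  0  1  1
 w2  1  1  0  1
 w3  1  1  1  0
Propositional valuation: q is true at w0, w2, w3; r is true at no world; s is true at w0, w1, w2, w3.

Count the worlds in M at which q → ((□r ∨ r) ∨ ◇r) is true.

Let φ = q → ((□r ∨ r) ∨ ◇r). Evaluate φ at each world:
  w0 (successors {w1, w2, w3}): φ is false.
  w1 (successors {w0, w2, w3}): φ is true.
  w2 (successors {w0, w1, w3}): φ is false.
  w3 (successors {w0, w1, w2}): φ is false.
For instance, at w1:
  At w1: q is false, (□r ∨ r) ∨ ◇r is false, so q → ((□r ∨ r) ∨ ◇r) is true.
    At w1: □r ∨ r is false, ◇r is false, so (□r ∨ r) ∨ ◇r is false.
      At w1: □r is false, r is false, so □r ∨ r is false.
      At w1: ◇r requires r at some successor in {w0, w2, w3}.
        At w0: r is false.
        At w2: r is false.
        At w3: r is false.
      So ◇r is false at w1.
Satisfying worlds: {w1}

1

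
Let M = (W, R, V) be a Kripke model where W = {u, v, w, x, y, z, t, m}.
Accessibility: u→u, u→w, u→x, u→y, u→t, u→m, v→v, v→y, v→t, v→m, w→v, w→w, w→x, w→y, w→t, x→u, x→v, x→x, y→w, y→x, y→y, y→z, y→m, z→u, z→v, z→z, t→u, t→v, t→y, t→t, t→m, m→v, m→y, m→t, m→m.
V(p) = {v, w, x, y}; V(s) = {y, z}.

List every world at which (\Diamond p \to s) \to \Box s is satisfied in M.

Let φ = (\Diamond p \to s) \to \Box s. Evaluate φ at each world:
  u (successors {u, w, x, y, t, m}): φ is true.
  v (successors {v, y, t, m}): φ is true.
  w (successors {v, w, x, y, t}): φ is true.
  x (successors {u, v, x}): φ is true.
  y (successors {w, x, y, z, m}): φ is false.
  z (successors {u, v, z}): φ is false.
  t (successors {u, v, y, t, m}): φ is true.
  m (successors {v, y, t, m}): φ is true.
For instance, at z:
  At z: \Diamond p \to s is true, \Box s is false, so (\Diamond p \to s) \to \Box s is false.
    At z: \Diamond p is true, s is true, so \Diamond p \to s is true.
      At z: \Diamond p requires p at some successor in {u, v, z}.
        p holds at v, so \Diamond p is true at z.
    At z: \Box s requires s at every successor {u, v, z}.
      s fails at u, so \Box s is false at z.
Satisfying worlds: {u, v, w, x, t, m}

u, v, w, x, t, m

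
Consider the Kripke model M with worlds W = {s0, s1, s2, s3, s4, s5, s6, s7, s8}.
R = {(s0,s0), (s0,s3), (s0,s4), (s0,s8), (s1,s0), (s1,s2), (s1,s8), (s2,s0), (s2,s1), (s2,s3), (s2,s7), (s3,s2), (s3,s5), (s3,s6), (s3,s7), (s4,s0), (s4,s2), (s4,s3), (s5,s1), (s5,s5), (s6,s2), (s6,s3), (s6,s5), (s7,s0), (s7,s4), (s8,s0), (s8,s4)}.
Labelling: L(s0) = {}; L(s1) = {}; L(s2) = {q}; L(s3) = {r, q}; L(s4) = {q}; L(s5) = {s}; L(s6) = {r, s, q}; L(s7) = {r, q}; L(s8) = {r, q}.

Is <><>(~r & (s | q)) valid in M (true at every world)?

Let φ = <><>(~r & (s | q)). Evaluate φ at each world:
  s0 (successors {s0, s3, s4, s8}): φ is true.
  s1 (successors {s0, s2, s8}): φ is true.
  s2 (successors {s0, s1, s3, s7}): φ is true.
  s3 (successors {s2, s5, s6, s7}): φ is true.
  s4 (successors {s0, s2, s3}): φ is true.
  s5 (successors {s1, s5}): φ is true.
  s6 (successors {s2, s3, s5}): φ is true.
  s7 (successors {s0, s4}): φ is true.
  s8 (successors {s0, s4}): φ is true.
For instance, at s8:
  At s8: <><>(~r & (s | q)) requires <>(~r & (s | q)) at some successor in {s0, s4}.
    <>(~r & (s | q)) holds at s0, so <><>(~r & (s | q)) is true at s8.
      At s0: <>(~r & (s | q)) requires ~r & (s | q) at some successor in {s0, s3, s4, s8}.
        ~r & (s | q) holds at s4, so <>(~r & (s | q)) is true at s0.

Yes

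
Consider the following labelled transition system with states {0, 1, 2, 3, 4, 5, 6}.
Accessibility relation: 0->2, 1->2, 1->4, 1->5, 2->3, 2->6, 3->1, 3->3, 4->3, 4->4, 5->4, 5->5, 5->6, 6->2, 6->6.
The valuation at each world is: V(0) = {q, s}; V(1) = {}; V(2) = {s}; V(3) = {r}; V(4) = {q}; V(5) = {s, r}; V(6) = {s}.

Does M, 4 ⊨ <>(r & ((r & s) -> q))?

Yes

Recall that <>ψ holds at a world iff ψ holds at some accessible world.
At 4: <>(r & ((r & s) -> q)) requires r & ((r & s) -> q) at some successor in {3, 4}.
  r & ((r & s) -> q) holds at 3, so <>(r & ((r & s) -> q)) is true at 4.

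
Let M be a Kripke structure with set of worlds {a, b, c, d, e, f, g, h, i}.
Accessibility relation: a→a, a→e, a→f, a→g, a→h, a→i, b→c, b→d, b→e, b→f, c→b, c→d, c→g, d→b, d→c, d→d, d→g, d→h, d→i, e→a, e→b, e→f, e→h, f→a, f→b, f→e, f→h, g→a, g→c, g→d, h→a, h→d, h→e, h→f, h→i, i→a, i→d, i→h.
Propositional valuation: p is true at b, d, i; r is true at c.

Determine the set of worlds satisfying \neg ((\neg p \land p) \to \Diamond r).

Let φ = \neg ((\neg p \land p) \to \Diamond r). Evaluate φ at each world:
  a (successors {a, e, f, g, h, i}): φ is false.
  b (successors {c, d, e, f}): φ is false.
  c (successors {b, d, g}): φ is false.
  d (successors {b, c, d, g, h, i}): φ is false.
  e (successors {a, b, f, h}): φ is false.
  f (successors {a, b, e, h}): φ is false.
  g (successors {a, c, d}): φ is false.
  h (successors {a, d, e, f, i}): φ is false.
  i (successors {a, d, h}): φ is false.
For instance, at h:
  At h: (\neg p \land p) \to \Diamond r is true, so \neg ((\neg p \land p) \to \Diamond r) is false.
    At h: \neg p \land p is false, \Diamond r is false, so (\neg p \land p) \to \Diamond r is true.
      At h: \Diamond r requires r at some successor in {a, d, e, f, i}.
        At a: r is false.
        At d: r is false.
        At e: r is false.
        At f: r is false.
        At i: r is false.
      So \Diamond r is false at h.
Satisfying worlds: none.

none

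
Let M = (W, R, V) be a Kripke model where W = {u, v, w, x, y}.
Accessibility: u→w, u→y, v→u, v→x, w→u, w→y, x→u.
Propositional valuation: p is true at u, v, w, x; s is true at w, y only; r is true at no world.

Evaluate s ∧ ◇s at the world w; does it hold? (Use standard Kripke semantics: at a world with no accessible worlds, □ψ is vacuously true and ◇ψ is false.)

Yes

At w: s is true, ◇s is true, so s ∧ ◇s is true.
  At w: ◇s requires s at some successor in {u, y}.
    s holds at y, so ◇s is true at w.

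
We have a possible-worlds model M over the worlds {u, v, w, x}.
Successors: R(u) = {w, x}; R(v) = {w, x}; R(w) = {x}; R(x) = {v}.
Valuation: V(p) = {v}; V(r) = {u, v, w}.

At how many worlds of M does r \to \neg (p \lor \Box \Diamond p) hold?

Let φ = r \to \neg (p \lor \Box \Diamond p). Evaluate φ at each world:
  u (successors {w, x}): φ is true.
  v (successors {w, x}): φ is false.
  w (successors {x}): φ is false.
  x (successors {v}): φ is true.
For instance, at u:
  At u: r is true, \neg (p \lor \Box \Diamond p) is true, so r \to \neg (p \lor \Box \Diamond p) is true.
    At u: p \lor \Box \Diamond p is false, so \neg (p \lor \Box \Diamond p) is true.
      At u: p is false, \Box \Diamond p is false, so p \lor \Box \Diamond p is false.
Satisfying worlds: {u, x}

2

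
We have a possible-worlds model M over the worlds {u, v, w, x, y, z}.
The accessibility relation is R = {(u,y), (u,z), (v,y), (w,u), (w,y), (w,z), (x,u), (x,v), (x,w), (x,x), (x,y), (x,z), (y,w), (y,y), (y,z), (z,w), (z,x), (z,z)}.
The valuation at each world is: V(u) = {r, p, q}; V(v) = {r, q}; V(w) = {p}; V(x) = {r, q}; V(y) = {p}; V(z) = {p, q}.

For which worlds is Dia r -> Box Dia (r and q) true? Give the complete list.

u, v, y, z

Let φ = Dia r -> Box Dia (r and q). Evaluate φ at each world:
  u (successors {y, z}): φ is true.
  v (successors {y}): φ is true.
  w (successors {u, y, z}): φ is false.
  x (successors {u, v, w, x, y, z}): φ is false.
  y (successors {w, y, z}): φ is true.
  z (successors {w, x, z}): φ is true.
For instance, at w:
  At w: Dia r is true, Box Dia (r and q) is false, so Dia r -> Box Dia (r and q) is false.
    At w: Dia r requires r at some successor in {u, y, z}.
      r holds at u, so Dia r is true at w.
    At w: Box Dia (r and q) requires Dia (r and q) at every successor {u, y, z}.
      Dia (r and q) fails at u, so Box Dia (r and q) is false at w.
Satisfying worlds: {u, v, y, z}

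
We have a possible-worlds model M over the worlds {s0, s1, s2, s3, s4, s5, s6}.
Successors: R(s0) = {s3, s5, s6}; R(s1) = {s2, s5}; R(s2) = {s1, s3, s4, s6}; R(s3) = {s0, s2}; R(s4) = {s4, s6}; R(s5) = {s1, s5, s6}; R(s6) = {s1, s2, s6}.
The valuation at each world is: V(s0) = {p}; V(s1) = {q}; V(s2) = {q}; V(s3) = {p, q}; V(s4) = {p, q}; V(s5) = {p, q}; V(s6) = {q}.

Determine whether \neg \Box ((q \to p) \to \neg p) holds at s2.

Yes

At s2: \Box ((q \to p) \to \neg p) is false, so \neg \Box ((q \to p) \to \neg p) is true.
  At s2: \Box ((q \to p) \to \neg p) requires (q \to p) \to \neg p at every successor {s1, s3, s4, s6}.
    (q \to p) \to \neg p fails at s3, so \Box ((q \to p) \to \neg p) is false at s2.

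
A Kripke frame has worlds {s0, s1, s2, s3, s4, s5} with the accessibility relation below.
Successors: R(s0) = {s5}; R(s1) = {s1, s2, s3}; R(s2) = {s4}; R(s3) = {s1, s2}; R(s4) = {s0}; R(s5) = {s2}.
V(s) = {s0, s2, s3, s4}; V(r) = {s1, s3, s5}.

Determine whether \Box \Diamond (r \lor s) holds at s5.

At s5: \Box \Diamond (r \lor s) requires \Diamond (r \lor s) at every successor {s2}.
    At s2: \Diamond (r \lor s) requires r \lor s at some successor in {s4}.
      r \lor s holds at s4, so \Diamond (r \lor s) is true at s2.
So \Box \Diamond (r \lor s) is true at s5.

Yes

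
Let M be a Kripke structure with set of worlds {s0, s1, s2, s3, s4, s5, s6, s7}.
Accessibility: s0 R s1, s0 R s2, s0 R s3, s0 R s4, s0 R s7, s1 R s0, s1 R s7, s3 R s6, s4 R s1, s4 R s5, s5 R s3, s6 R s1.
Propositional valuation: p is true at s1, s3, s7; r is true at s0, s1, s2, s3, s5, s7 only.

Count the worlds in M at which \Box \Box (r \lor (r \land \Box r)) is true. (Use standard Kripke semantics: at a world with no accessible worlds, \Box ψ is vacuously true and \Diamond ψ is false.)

5

Let φ = \Box \Box (r \lor (r \land \Box r)). Evaluate φ at each world:
  s0 (successors {s1, s2, s3, s4, s7}): φ is false.
  s1 (successors {s0, s7}): φ is false.
  s2 (successors ∅): φ is true.
  s3 (successors {s6}): φ is true.
  s4 (successors {s1, s5}): φ is true.
  s5 (successors {s3}): φ is false.
  s6 (successors {s1}): φ is true.
  s7 (successors ∅): φ is true.
For instance, at s0:
  At s0: \Box \Box (r \lor (r \land \Box r)) requires \Box (r \lor (r \land \Box r)) at every successor {s1, s2, s3, s4, s7}.
    \Box (r \lor (r \land \Box r)) fails at s3, so \Box \Box (r \lor (r \land \Box r)) is false at s0.
      At s3: \Box (r \lor (r \land \Box r)) requires r \lor (r \land \Box r) at every successor {s6}.
        r \lor (r \land \Box r) fails at s6, so \Box (r \lor (r \land \Box r)) is false at s3.
Satisfying worlds: {s2, s3, s4, s6, s7}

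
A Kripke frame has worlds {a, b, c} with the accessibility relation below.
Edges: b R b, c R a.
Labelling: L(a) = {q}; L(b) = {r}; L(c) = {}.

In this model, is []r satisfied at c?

No

At c: []r requires r at every successor {a}.
  r fails at a, so []r is false at c.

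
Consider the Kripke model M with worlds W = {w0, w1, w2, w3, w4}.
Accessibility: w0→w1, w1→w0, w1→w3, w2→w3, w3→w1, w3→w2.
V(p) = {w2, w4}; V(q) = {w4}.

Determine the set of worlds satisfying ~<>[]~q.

w4

Let φ = ~<>[]~q. Evaluate φ at each world:
  w0 (successors {w1}): φ is false.
  w1 (successors {w0, w3}): φ is false.
  w2 (successors {w3}): φ is false.
  w3 (successors {w1, w2}): φ is false.
  w4 (successors ∅): φ is true.
For instance, at w3:
  At w3: <>[]~q is true, so ~<>[]~q is false.
    At w3: <>[]~q requires []~q at some successor in {w1, w2}.
      []~q holds at w1, so <>[]~q is true at w3.
Satisfying worlds: {w4}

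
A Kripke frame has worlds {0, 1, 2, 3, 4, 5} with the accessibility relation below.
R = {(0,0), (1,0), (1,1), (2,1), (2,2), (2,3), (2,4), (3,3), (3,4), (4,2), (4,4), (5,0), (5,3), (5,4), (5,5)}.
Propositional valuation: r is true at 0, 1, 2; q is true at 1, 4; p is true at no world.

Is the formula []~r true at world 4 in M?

No

Recall that []ψ holds at a world iff ψ holds at every accessible world, and <>ψ holds iff ψ holds at some accessible world.
At 4: []~r requires ~r at every successor {2, 4}.
  ~r fails at 2, so []~r is false at 4.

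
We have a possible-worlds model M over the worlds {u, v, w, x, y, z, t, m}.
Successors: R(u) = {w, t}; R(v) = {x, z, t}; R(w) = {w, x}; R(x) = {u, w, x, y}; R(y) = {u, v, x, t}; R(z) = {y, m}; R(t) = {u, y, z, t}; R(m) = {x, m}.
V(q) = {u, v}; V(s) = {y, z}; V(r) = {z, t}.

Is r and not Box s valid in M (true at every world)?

Let φ = r and not Box s. Evaluate φ at each world:
  u (successors {w, t}): φ is false.
  v (successors {x, z, t}): φ is false.
  w (successors {w, x}): φ is false.
  x (successors {u, w, x, y}): φ is false.
  y (successors {u, v, x, t}): φ is false.
  z (successors {y, m}): φ is true.
  t (successors {u, y, z, t}): φ is true.
  m (successors {x, m}): φ is false.
Detail at u (counterexample):
  At u: r is false, not Box s is true, so r and not Box s is false.
    At u: Box s is false, so not Box s is true.
      At u: Box s requires s at every successor {w, t}.
        s fails at w, so Box s is false at u.

No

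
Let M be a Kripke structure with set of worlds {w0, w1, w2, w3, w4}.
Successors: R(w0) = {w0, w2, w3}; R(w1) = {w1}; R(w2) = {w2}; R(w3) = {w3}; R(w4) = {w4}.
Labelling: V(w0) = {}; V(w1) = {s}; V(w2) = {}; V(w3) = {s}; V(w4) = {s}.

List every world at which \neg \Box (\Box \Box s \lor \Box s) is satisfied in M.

w0, w2

Recall that \Box ψ holds at a world iff ψ holds at every accessible world, and \Diamond ψ holds iff ψ holds at some accessible world.
Let φ = \neg \Box (\Box \Box s \lor \Box s). Evaluate φ at each world:
  w0 (successors {w0, w2, w3}): φ is true.
  w1 (successors {w1}): φ is false.
  w2 (successors {w2}): φ is true.
  w3 (successors {w3}): φ is false.
  w4 (successors {w4}): φ is false.
For instance, at w4:
  At w4: \Box (\Box \Box s \lor \Box s) is true, so \neg \Box (\Box \Box s \lor \Box s) is false.
    At w4: \Box (\Box \Box s \lor \Box s) requires \Box \Box s \lor \Box s at every successor {w4}.
      At w4: \Box \Box s \lor \Box s is true.
    So \Box (\Box \Box s \lor \Box s) is true at w4.
Satisfying worlds: {w0, w2}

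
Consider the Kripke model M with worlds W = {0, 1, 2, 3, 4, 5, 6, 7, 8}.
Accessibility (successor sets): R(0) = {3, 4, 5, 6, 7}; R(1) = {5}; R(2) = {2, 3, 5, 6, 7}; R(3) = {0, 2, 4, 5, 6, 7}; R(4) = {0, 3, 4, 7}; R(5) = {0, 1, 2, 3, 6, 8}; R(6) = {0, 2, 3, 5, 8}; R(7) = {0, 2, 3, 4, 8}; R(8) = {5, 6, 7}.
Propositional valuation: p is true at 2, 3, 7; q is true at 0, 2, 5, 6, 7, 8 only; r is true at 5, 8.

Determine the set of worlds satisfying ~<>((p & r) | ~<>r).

Let φ = ~<>((p & r) | ~<>r). Evaluate φ at each world:
  0 (successors {3, 4, 5, 6, 7}): φ is false.
  1 (successors {5}): φ is true.
  2 (successors {2, 3, 5, 6, 7}): φ is true.
  3 (successors {0, 2, 4, 5, 6, 7}): φ is false.
  4 (successors {0, 3, 4, 7}): φ is false.
  5 (successors {0, 1, 2, 3, 6, 8}): φ is true.
  6 (successors {0, 2, 3, 5, 8}): φ is true.
  7 (successors {0, 2, 3, 4, 8}): φ is false.
  8 (successors {5, 6, 7}): φ is true.
For instance, at 4:
  At 4: <>((p & r) | ~<>r) is true, so ~<>((p & r) | ~<>r) is false.
    At 4: <>((p & r) | ~<>r) requires (p & r) | ~<>r at some successor in {0, 3, 4, 7}.
      (p & r) | ~<>r holds at 4, so <>((p & r) | ~<>r) is true at 4.
Satisfying worlds: {1, 2, 5, 6, 8}

1, 2, 5, 6, 8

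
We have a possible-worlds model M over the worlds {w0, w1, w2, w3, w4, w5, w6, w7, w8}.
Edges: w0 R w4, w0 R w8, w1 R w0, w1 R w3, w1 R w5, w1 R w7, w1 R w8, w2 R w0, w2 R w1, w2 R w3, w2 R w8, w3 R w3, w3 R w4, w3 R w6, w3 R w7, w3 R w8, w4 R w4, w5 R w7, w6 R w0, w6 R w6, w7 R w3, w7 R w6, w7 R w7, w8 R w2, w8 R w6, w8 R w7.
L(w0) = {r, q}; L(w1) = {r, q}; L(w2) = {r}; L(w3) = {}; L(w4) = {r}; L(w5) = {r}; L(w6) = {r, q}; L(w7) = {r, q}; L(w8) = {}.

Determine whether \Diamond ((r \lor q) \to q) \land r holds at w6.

Yes

At w6: \Diamond ((r \lor q) \to q) is true, r is true, so \Diamond ((r \lor q) \to q) \land r is true.
  At w6: \Diamond ((r \lor q) \to q) requires (r \lor q) \to q at some successor in {w0, w6}.
    (r \lor q) \to q holds at w0, so \Diamond ((r \lor q) \to q) is true at w6.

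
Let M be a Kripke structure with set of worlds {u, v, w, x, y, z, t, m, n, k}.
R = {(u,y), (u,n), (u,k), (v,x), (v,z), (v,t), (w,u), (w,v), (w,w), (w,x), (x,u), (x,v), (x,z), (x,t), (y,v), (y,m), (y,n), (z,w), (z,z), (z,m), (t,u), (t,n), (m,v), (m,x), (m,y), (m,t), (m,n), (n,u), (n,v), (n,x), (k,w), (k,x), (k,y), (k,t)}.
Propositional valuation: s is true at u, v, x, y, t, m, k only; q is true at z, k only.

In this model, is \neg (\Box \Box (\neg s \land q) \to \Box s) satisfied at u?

No

At u: \Box \Box (\neg s \land q) \to \Box s is true, so \neg (\Box \Box (\neg s \land q) \to \Box s) is false.
  At u: \Box \Box (\neg s \land q) is false, \Box s is false, so \Box \Box (\neg s \land q) \to \Box s is true.
    At u: \Box \Box (\neg s \land q) requires \Box (\neg s \land q) at every successor {y, n, k}.
      \Box (\neg s \land q) fails at y, so \Box \Box (\neg s \land q) is false at u.
    At u: \Box s requires s at every successor {y, n, k}.
      s fails at n, so \Box s is false at u.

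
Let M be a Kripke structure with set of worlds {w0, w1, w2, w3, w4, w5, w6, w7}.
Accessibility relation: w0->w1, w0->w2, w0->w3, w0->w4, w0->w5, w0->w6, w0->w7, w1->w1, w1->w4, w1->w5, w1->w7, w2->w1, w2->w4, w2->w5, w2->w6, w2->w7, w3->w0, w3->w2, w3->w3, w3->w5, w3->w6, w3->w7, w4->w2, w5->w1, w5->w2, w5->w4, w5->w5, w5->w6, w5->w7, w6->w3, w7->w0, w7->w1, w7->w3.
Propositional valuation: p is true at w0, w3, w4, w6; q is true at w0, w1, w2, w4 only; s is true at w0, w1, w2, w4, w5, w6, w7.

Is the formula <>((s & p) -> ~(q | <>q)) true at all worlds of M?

Yes

Let φ = <>((s & p) -> ~(q | <>q)). Evaluate φ at each world:
  w0 (successors {w1, w2, w3, w4, w5, w6, w7}): φ is true.
  w1 (successors {w1, w4, w5, w7}): φ is true.
  w2 (successors {w1, w4, w5, w6, w7}): φ is true.
  w3 (successors {w0, w2, w3, w5, w6, w7}): φ is true.
  w4 (successors {w2}): φ is true.
  w5 (successors {w1, w2, w4, w5, w6, w7}): φ is true.
  w6 (successors {w3}): φ is true.
  w7 (successors {w0, w1, w3}): φ is true.
For instance, at w3:
  At w3: <>((s & p) -> ~(q | <>q)) requires (s & p) -> ~(q | <>q) at some successor in {w0, w2, w3, w5, w6, w7}.
    (s & p) -> ~(q | <>q) holds at w2, so <>((s & p) -> ~(q | <>q)) is true at w3.
      At w2: s & p is false, ~(q | <>q) is false, so (s & p) -> ~(q | <>q) is true.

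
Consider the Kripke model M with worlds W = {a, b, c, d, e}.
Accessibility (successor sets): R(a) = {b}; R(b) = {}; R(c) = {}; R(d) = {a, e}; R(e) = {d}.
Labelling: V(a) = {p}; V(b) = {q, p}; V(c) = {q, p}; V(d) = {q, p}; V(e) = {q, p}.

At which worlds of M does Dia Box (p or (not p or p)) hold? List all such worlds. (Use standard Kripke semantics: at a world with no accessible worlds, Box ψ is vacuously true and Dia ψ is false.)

a, d, e

Let φ = Dia Box (p or (not p or p)). Evaluate φ at each world:
  a (successors {b}): φ is true.
  b (successors ∅): φ is false.
  c (successors ∅): φ is false.
  d (successors {a, e}): φ is true.
  e (successors {d}): φ is true.
For instance, at d:
  At d: Dia Box (p or (not p or p)) requires Box (p or (not p or p)) at some successor in {a, e}.
    Box (p or (not p or p)) holds at a, so Dia Box (p or (not p or p)) is true at d.
      At a: Box (p or (not p or p)) requires p or (not p or p) at every successor {b}.
        At b: p or (not p or p) is true.
      So Box (p or (not p or p)) is true at a.
Satisfying worlds: {a, d, e}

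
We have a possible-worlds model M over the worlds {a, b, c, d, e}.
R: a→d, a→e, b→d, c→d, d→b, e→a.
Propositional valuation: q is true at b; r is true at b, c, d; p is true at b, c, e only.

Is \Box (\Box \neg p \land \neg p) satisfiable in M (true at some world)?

Let φ = \Box (\Box \neg p \land \neg p). Evaluate φ at each world:
  a (successors {d, e}): φ is false.
  b (successors {d}): φ is false.
  c (successors {d}): φ is false.
  d (successors {b}): φ is false.
  e (successors {a}): φ is false.
For instance, at c:
  At c: \Box (\Box \neg p \land \neg p) requires \Box \neg p \land \neg p at every successor {d}.
    \Box \neg p \land \neg p fails at d, so \Box (\Box \neg p \land \neg p) is false at c.
      At d: \Box \neg p is false, \neg p is true, so \Box \neg p \land \neg p is false.

No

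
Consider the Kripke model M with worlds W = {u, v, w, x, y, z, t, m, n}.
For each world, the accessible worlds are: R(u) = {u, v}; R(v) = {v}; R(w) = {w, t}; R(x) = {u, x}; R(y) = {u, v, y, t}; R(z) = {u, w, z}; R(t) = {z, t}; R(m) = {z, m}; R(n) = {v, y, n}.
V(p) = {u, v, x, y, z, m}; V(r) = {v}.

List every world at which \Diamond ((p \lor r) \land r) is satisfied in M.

u, v, y, n

Let φ = \Diamond ((p \lor r) \land r). Evaluate φ at each world:
  u (successors {u, v}): φ is true.
  v (successors {v}): φ is true.
  w (successors {w, t}): φ is false.
  x (successors {u, x}): φ is false.
  y (successors {u, v, y, t}): φ is true.
  z (successors {u, w, z}): φ is false.
  t (successors {z, t}): φ is false.
  m (successors {z, m}): φ is false.
  n (successors {v, y, n}): φ is true.
For instance, at x:
  At x: \Diamond ((p \lor r) \land r) requires (p \lor r) \land r at some successor in {u, x}.
    At u: (p \lor r) \land r is false.
    At x: (p \lor r) \land r is false.
  So \Diamond ((p \lor r) \land r) is false at x.
Satisfying worlds: {u, v, y, n}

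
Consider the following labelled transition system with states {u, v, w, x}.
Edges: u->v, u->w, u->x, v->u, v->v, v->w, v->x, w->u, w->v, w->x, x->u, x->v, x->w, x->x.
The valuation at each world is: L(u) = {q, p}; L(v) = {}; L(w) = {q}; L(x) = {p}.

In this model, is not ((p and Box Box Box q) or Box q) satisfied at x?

Yes

At x: (p and Box Box Box q) or Box q is false, so not ((p and Box Box Box q) or Box q) is true.
  At x: p and Box Box Box q is false, Box q is false, so (p and Box Box Box q) or Box q is false.
    At x: p is true, Box Box Box q is false, so p and Box Box Box q is false.
      At x: Box Box Box q requires Box Box q at every successor {u, v, w, x}.
        Box Box q fails at u, so Box Box Box q is false at x.
    At x: Box q requires q at every successor {u, v, w, x}.
      q fails at v, so Box q is false at x.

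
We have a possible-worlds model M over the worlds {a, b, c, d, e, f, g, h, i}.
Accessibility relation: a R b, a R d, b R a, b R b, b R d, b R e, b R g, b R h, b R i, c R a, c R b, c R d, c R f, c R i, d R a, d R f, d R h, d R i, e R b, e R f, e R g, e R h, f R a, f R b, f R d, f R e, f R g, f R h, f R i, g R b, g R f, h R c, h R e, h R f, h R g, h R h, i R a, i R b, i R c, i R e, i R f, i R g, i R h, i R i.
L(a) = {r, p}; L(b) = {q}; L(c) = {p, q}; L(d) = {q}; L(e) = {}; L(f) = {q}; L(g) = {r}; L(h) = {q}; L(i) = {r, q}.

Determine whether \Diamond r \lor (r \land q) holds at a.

Recall that \Diamond ψ holds at a world iff ψ holds at some accessible world.
At a: \Diamond r is false, r \land q is false, so \Diamond r \lor (r \land q) is false.
  At a: \Diamond r requires r at some successor in {b, d}.
    At b: r is false.
    At d: r is false.
  So \Diamond r is false at a.

No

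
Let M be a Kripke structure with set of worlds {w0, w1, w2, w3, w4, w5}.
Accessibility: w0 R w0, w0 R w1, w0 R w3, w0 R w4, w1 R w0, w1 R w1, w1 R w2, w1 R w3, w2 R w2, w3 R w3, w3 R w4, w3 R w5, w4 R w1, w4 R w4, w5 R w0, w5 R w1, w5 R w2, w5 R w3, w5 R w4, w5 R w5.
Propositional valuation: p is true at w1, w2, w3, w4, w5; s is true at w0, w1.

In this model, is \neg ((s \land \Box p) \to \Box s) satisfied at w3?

Recall that \Box ψ holds at a world iff ψ holds at every accessible world, and \Diamond ψ holds iff ψ holds at some accessible world.
At w3: (s \land \Box p) \to \Box s is true, so \neg ((s \land \Box p) \to \Box s) is false.
  At w3: s \land \Box p is false, \Box s is false, so (s \land \Box p) \to \Box s is true.
    At w3: s is false, \Box p is true, so s \land \Box p is false.
      At w3: \Box p requires p at every successor {w3, w4, w5}.
        At w3: p is true.
        At w4: p is true.
        At w5: p is true.
      So \Box p is true at w3.
    At w3: \Box s requires s at every successor {w3, w4, w5}.
      s fails at w3, so \Box s is false at w3.

No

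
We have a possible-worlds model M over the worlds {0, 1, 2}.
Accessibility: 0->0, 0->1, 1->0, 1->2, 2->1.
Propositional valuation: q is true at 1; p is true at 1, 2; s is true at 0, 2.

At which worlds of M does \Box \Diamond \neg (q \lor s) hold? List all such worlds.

none

Let φ = \Box \Diamond \neg (q \lor s). Evaluate φ at each world:
  0 (successors {0, 1}): φ is false.
  1 (successors {0, 2}): φ is false.
  2 (successors {1}): φ is false.
For instance, at 1:
  At 1: \Box \Diamond \neg (q \lor s) requires \Diamond \neg (q \lor s) at every successor {0, 2}.
    \Diamond \neg (q \lor s) fails at 0, so \Box \Diamond \neg (q \lor s) is false at 1.
      At 0: \Diamond \neg (q \lor s) requires \neg (q \lor s) at some successor in {0, 1}.
        At 0: \neg (q \lor s) is false.
        At 1: \neg (q \lor s) is false.
      So \Diamond \neg (q \lor s) is false at 0.
Satisfying worlds: none.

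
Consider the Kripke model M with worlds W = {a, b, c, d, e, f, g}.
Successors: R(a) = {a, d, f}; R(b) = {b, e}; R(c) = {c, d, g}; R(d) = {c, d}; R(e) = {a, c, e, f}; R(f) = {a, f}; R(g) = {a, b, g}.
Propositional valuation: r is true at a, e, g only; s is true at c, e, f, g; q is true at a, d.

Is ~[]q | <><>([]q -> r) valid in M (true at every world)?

Yes

Let φ = ~[]q | <><>([]q -> r). Evaluate φ at each world:
  a (successors {a, d, f}): φ is true.
  b (successors {b, e}): φ is true.
  c (successors {c, d, g}): φ is true.
  d (successors {c, d}): φ is true.
  e (successors {a, c, e, f}): φ is true.
  f (successors {a, f}): φ is true.
  g (successors {a, b, g}): φ is true.
For instance, at e:
  At e: ~[]q is true, <><>([]q -> r) is true, so ~[]q | <><>([]q -> r) is true.
    At e: []q is false, so ~[]q is true.
      At e: []q requires q at every successor {a, c, e, f}.
        q fails at c, so []q is false at e.
    At e: <><>([]q -> r) requires <>([]q -> r) at some successor in {a, c, e, f}.
      <>([]q -> r) holds at a, so <><>([]q -> r) is true at e.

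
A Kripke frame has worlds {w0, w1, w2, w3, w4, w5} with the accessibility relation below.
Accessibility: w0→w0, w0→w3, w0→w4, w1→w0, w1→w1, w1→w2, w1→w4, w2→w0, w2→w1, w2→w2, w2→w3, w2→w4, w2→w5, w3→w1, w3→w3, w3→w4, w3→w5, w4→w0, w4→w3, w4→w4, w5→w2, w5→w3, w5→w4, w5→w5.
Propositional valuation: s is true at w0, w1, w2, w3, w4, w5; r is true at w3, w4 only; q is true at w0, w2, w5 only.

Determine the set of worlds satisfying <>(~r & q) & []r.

none

Let φ = <>(~r & q) & []r. Evaluate φ at each world:
  w0 (successors {w0, w3, w4}): φ is false.
  w1 (successors {w0, w1, w2, w4}): φ is false.
  w2 (successors {w0, w1, w2, w3, w4, w5}): φ is false.
  w3 (successors {w1, w3, w4, w5}): φ is false.
  w4 (successors {w0, w3, w4}): φ is false.
  w5 (successors {w2, w3, w4, w5}): φ is false.
For instance, at w0:
  At w0: <>(~r & q) is true, []r is false, so <>(~r & q) & []r is false.
    At w0: <>(~r & q) requires ~r & q at some successor in {w0, w3, w4}.
      ~r & q holds at w0, so <>(~r & q) is true at w0.
    At w0: []r requires r at every successor {w0, w3, w4}.
      r fails at w0, so []r is false at w0.
Satisfying worlds: none.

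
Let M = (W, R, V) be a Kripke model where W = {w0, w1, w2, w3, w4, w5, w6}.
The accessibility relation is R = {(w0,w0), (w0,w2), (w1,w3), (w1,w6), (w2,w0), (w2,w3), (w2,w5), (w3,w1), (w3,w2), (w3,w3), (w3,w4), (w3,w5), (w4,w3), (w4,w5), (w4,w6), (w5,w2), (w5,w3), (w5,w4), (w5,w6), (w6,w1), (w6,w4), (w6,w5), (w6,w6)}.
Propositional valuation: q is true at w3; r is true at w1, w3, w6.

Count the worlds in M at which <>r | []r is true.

6

Let φ = <>r | []r. Evaluate φ at each world:
  w0 (successors {w0, w2}): φ is false.
  w1 (successors {w3, w6}): φ is true.
  w2 (successors {w0, w3, w5}): φ is true.
  w3 (successors {w1, w2, w3, w4, w5}): φ is true.
  w4 (successors {w3, w5, w6}): φ is true.
  w5 (successors {w2, w3, w4, w6}): φ is true.
  w6 (successors {w1, w4, w5, w6}): φ is true.
For instance, at w3:
  At w3: <>r is true, []r is false, so <>r | []r is true.
    At w3: <>r requires r at some successor in {w1, w2, w3, w4, w5}.
      r holds at w1, so <>r is true at w3.
    At w3: []r requires r at every successor {w1, w2, w3, w4, w5}.
      r fails at w2, so []r is false at w3.
Satisfying worlds: {w1, w2, w3, w4, w5, w6}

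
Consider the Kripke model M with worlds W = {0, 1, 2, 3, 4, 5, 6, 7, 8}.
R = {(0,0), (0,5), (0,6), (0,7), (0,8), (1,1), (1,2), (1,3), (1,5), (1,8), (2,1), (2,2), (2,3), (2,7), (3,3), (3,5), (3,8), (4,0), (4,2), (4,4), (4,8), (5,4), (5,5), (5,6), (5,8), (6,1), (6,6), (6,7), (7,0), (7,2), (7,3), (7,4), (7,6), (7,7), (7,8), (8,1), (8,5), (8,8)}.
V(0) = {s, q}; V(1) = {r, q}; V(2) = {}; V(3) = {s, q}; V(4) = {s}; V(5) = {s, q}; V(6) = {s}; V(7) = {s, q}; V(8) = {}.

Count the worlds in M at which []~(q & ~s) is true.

Let φ = []~(q & ~s). Evaluate φ at each world:
  0 (successors {0, 5, 6, 7, 8}): φ is true.
  1 (successors {1, 2, 3, 5, 8}): φ is false.
  2 (successors {1, 2, 3, 7}): φ is false.
  3 (successors {3, 5, 8}): φ is true.
  4 (successors {0, 2, 4, 8}): φ is true.
  5 (successors {4, 5, 6, 8}): φ is true.
  6 (successors {1, 6, 7}): φ is false.
  7 (successors {0, 2, 3, 4, 6, 7, 8}): φ is true.
  8 (successors {1, 5, 8}): φ is false.
For instance, at 2:
  At 2: []~(q & ~s) requires ~(q & ~s) at every successor {1, 2, 3, 7}.
    ~(q & ~s) fails at 1, so []~(q & ~s) is false at 2.
Satisfying worlds: {0, 3, 4, 5, 7}

5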